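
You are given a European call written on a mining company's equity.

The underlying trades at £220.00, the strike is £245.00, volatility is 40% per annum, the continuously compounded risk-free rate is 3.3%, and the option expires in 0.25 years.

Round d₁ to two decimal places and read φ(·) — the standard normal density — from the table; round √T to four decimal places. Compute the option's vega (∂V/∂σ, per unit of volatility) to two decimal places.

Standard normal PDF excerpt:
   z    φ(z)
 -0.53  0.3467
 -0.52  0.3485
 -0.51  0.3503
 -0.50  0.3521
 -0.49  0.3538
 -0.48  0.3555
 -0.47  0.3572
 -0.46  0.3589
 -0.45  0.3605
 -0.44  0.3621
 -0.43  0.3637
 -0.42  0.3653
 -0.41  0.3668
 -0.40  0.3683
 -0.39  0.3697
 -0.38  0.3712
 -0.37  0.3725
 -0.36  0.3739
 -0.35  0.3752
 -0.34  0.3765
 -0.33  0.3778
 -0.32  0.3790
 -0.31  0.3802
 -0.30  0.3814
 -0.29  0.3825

40.51

σ√T = 0.4·√0.25 = 0.2000
d₁ = [ln(220/245) + (0.033 + ½·0.4²)·0.25] / (σ√T) = (-0.1076 + 0.0283) / 0.2000 = -0.3969 → -0.40
√T = √0.25 = 0.5000
φ(d₁) = φ(-0.40) = 0.3683
vega = S·φ(d₁)·√T = 220·0.3683·0.5000 = 40.5130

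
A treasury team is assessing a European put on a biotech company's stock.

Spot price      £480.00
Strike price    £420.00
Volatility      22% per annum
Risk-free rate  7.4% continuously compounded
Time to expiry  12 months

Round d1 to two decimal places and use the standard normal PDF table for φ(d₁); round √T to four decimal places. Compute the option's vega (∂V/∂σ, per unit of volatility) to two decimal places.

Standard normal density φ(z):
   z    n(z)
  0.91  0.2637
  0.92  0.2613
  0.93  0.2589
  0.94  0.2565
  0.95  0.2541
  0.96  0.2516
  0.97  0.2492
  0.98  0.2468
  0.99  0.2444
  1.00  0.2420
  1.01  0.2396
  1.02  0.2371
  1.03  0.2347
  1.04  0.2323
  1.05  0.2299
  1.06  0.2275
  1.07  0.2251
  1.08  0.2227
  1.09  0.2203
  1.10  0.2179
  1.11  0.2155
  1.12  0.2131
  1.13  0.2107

T = 1;  σ√T = 0.2200
d₁ = [ln(480/420) + (0.074 + 0.22²/2)·1] / 0.2200 = [0.1335 + 0.0982] / 0.2200 = 1.0533 → 1.05
√T = √1 = 1.0000
φ(d₁) = φ(1.05) = 0.2299
vega = S·φ(d₁)·√T = 480·0.2299·1.0000 = 110.3520

110.35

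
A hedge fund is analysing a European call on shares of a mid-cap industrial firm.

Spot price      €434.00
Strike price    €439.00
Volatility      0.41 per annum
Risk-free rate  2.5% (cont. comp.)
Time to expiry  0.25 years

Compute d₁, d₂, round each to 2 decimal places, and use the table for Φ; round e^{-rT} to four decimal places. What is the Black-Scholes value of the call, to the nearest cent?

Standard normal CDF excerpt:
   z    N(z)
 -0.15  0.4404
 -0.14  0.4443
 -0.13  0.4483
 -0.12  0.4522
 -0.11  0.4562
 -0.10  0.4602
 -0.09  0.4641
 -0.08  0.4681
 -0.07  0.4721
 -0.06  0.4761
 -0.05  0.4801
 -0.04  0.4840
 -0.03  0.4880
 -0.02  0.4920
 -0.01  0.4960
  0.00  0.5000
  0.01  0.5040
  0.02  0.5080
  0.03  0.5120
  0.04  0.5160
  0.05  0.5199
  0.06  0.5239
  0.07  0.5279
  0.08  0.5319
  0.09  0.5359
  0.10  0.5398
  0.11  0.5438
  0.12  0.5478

σ√T = 0.41 × 0.5000 = 0.2050
d₁ = [ln(434/439) + (0.025 + 0.41²/2)·0.25] / 0.2050 = [-0.0115 + 0.0273] / 0.2050 = 0.0771 ⇒ 0.08
d₂ = d₁ − σ√T = 0.0771 − 0.2050 = -0.1279 ⇒ -0.13
exp(−rT) = exp(−0.025·0.25) = 0.9938
N(d₁) = N(0.08) = 0.5319;  N(d₂) = N(-0.13) = 0.4483
C = 434·0.5319 − 439·0.9938·0.4483 = 230.8446 − 195.5835 = 35.2611

€35.26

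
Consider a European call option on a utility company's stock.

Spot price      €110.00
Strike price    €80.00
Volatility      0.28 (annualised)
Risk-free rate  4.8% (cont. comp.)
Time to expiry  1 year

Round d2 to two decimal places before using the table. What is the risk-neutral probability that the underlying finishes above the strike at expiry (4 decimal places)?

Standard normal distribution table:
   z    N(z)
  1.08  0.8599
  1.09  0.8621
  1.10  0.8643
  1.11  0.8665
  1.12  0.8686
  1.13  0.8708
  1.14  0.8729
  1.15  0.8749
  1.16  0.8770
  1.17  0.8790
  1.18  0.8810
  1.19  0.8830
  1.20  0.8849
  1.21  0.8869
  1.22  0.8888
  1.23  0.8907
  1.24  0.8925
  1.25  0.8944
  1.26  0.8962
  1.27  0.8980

0.8790

σ√T = 0.28 × 1.0000 = 0.2800
d₁ = [ln(110/80) + (0.048 + 0.28²/2)·1] / 0.2800 = [0.3185 + 0.0872] / 0.2800 = 1.4488 → 1.45
d₂ = d₁ − σ√T = 1.4488 − 0.2800 = 1.1688 → 1.17
Risk-neutral Pr[S_T > K] = N(d₂) = N(1.17) = 0.8790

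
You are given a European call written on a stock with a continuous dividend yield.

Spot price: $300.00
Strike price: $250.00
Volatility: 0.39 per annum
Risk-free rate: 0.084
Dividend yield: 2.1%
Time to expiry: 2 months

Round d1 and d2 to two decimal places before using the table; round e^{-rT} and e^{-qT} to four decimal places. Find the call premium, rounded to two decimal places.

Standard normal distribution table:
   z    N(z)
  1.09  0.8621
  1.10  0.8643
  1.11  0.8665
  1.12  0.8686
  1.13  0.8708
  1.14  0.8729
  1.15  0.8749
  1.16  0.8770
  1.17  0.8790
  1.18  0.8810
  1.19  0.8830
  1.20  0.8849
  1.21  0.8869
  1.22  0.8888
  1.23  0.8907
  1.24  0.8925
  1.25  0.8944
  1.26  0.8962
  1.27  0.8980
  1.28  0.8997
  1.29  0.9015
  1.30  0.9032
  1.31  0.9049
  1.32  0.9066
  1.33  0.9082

T = 0.1667;  σ√T = 0.1592
d₁ = [ln(300/250) + (0.084 − 0.021 + 0.39²/2)·0.1667] / 0.1592 = [0.1823 + 0.0232] / 0.1592 = 1.2907 which rounds to 1.29
d₂ = d₁ − σ√T = 1.2907 − 0.1592 = 1.1315 which rounds to 1.13
e^(−qT) = e^(−0.021·0.1667) = 0.9965;  e^(−rT) = e^(−0.084·0.1667) = 0.9861
N(d₁) = N(1.29) = 0.9015;  N(d₂) = N(1.13) = 0.8708
C = 300·0.9965·0.9015 − 250·0.9861·0.8708 = 269.5034 − 214.6740 = 54.8295

$54.83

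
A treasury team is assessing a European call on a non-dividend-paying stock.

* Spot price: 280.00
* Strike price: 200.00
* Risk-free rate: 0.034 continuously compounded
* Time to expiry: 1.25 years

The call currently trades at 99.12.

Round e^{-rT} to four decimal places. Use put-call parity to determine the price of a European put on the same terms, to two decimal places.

10.80

exp(−rT) = exp(−0.034·1.25) = 0.9584
Put-call parity: C − P = S − K·e^(−rT) = 280 − 200·0.9584 = 280 − 191.6800 = 88.3200
P = C − (C − P) = 99.12 − (88.3200) = 10.8000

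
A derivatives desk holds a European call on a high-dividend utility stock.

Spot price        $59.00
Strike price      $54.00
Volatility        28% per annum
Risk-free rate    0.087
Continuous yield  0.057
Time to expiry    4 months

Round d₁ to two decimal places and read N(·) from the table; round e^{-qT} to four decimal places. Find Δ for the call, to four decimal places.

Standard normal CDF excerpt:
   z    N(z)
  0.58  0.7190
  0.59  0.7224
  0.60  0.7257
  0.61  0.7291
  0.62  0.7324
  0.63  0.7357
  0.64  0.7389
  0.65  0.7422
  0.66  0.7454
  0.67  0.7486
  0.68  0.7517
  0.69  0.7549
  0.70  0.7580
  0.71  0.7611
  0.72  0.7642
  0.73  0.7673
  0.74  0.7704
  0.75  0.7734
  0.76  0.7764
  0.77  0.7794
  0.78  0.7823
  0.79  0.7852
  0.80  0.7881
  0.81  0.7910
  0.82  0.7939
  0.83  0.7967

σ√T = 0.28·√0.3333 = 0.1617
d₁ = [ln(59/54) + (0.087 − 0.057 + 0.28²/2)·0.3333] / 0.1617 = [0.0886 + 0.0231] / 0.1617 = 0.6905 ≈ 0.69
N(d₁) = N(0.69) = 0.7549
Δ_call = exp(−qT)·N(d₁) = 0.9812·0.7549 = 0.7407

0.7407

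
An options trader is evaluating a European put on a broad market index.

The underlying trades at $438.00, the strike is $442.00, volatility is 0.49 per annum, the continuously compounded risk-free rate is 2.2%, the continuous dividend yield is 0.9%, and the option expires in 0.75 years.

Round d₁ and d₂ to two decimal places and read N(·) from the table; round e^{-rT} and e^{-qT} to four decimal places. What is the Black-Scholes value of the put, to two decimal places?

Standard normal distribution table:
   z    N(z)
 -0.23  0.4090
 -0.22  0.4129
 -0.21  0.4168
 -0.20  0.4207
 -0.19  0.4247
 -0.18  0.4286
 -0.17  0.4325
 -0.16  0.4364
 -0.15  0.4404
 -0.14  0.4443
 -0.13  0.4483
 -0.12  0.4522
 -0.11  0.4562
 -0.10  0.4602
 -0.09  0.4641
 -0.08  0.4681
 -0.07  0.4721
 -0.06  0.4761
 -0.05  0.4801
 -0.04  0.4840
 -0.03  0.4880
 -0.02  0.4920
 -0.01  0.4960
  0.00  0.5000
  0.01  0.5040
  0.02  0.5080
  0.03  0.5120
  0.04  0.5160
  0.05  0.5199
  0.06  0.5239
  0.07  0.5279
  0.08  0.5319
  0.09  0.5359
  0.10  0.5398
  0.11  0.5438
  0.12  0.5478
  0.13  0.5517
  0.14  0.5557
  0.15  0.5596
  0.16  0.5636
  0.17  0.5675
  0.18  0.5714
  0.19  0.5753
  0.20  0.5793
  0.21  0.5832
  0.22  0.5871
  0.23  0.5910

$72.21

σ√T = 0.49 × 0.8660 = 0.4244
d₁ = [ln(438/442) + (0.022 − 0.009 + 0.49²/2)·0.75] / 0.4244 = [-0.0091 + 0.0998] / 0.4244 = 0.2137 → 0.21
d₂ = d₁ − σ√T = 0.2137 − 0.4244 = -0.2106 → -0.21
e^(−qT) = e^(−0.009·0.75) = 0.9933;  e^(−rT) = e^(−0.022·0.75) = 0.9836
N(−d₂) = N(0.21) = 0.5832;  N(−d₁) = N(-0.21) = 0.4168
P = 442·0.9836·0.5832 − 438·0.9933·0.4168 = 253.5469 − 181.3353 = 72.2116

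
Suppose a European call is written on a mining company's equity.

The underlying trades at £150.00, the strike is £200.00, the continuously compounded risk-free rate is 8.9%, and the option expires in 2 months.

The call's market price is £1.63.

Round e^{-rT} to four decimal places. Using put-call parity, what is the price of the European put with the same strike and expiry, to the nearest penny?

£48.69

exp(−rT) = exp(−0.089·0.1667) = 0.9853
Put-call parity: C − P = S − K·e^(−rT) = 150 − 200·0.9853 = 150 − 197.0600 = -47.0600
P = C − (C − P) = 1.63 − (-47.0600) = 48.6900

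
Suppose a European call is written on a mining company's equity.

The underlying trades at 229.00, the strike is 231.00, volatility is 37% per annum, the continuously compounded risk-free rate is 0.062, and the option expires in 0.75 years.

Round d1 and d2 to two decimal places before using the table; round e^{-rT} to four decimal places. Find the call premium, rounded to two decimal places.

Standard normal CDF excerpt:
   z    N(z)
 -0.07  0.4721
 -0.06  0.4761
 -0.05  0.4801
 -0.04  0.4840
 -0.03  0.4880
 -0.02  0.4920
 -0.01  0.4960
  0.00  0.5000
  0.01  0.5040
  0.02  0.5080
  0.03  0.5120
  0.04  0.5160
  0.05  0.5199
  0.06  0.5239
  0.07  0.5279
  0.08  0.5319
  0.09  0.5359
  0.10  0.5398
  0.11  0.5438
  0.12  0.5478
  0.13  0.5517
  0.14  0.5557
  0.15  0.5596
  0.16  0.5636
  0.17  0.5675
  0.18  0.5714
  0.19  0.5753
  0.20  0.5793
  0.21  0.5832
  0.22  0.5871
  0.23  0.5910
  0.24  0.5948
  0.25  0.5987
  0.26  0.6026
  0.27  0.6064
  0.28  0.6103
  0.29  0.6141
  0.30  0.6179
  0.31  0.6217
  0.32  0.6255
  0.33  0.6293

σ√T = 0.37·√0.75 = 0.3204
ln(S/K) + (r + σ²/2)T = ln(229/231) + (0.062 + 0.37²/2)·0.75 = -0.0087 + 0.0978 = 0.0891
d₁ = 0.0891 / 0.3204 = 0.2782 ⇒ 0.28
d₂ = d₁ − σ√T = 0.2782 − 0.3204 = -0.0422 ⇒ -0.04
e^(−rT) = e^(−0.062·0.75) = 0.9546
C = 229·N(0.28) − 231·0.9546·N(-0.04) = 229·0.6103 − 231·0.9546·0.4840 = 139.7587 − 106.7281 = 33.0306

33.03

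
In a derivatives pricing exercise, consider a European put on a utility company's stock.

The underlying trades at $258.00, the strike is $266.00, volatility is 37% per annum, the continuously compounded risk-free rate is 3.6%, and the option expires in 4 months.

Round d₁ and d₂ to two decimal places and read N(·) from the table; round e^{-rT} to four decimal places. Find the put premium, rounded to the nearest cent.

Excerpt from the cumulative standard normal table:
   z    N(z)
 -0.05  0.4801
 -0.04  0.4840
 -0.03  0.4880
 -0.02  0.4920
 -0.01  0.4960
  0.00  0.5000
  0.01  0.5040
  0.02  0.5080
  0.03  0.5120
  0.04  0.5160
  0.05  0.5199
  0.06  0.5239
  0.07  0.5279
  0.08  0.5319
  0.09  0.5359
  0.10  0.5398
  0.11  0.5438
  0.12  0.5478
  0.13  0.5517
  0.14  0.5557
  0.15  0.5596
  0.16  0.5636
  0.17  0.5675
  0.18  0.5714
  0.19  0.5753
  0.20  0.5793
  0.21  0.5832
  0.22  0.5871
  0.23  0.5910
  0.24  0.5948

$24.27

T = 0.3333;  σ√T = 0.2136
ln(S/K) + (r + σ²/2)T = ln(258/266) + (0.036 + 0.37²/2)·0.3333 = -0.0305 + 0.0348 = 0.0043
d₁ = 0.0043 / 0.2136 = 0.0200 → 0.02
d₂ = d₁ − σ√T = 0.0200 − 0.2136 = -0.1936 → -0.19
e^(−rT) = e^(−0.036·0.3333) = 0.9881
P = 266·0.9881·N(0.19) − 258·N(-0.02) = 266·0.9881·0.5753 − 258·0.4920 = 151.2087 − 126.9360 = 24.2727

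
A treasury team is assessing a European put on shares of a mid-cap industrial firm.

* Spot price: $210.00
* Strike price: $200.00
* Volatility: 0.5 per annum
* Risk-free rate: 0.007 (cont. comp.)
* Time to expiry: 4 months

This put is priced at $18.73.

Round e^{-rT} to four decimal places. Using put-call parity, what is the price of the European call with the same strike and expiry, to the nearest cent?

$29.19

e^(−rT) = e^(−0.007·0.3333) = 0.9977
Put-call parity: C − P = S − K·e^(−rT) = 210 − 200·0.9977 = 210 − 199.5400 = 10.4600
C = P + (C − P) = 18.73 + (10.4600) = 29.1900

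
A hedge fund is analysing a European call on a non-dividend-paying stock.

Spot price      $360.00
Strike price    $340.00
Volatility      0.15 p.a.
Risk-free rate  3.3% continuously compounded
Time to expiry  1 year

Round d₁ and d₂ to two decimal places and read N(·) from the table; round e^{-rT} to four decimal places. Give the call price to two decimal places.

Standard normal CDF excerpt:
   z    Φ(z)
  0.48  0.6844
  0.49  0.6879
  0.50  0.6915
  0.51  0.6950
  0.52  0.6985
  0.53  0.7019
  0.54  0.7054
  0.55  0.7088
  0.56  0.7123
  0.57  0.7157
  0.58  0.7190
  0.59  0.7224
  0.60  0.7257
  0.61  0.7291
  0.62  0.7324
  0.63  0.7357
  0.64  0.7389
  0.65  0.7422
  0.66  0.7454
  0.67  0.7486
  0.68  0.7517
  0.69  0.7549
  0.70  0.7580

$39.72

σ√T = 0.15·√1 = 0.1500
d₁ = [ln(360/340) + (0.033 + ½·0.15²)·1] / (σ√T) = (0.0572 + 0.0442) / 0.1500 = 0.6761 which rounds to 0.68
d₂ = 0.6761 − 0.1500 = 0.5261 which rounds to 0.53
exp(−rT) = exp(−0.033·1) = 0.9675
N(d₁) = N(0.68) = 0.7517;  N(d₂) = N(0.53) = 0.7019
C = 360·0.7517 − 340·0.9675·0.7019 = 270.6120 − 230.8900 = 39.7220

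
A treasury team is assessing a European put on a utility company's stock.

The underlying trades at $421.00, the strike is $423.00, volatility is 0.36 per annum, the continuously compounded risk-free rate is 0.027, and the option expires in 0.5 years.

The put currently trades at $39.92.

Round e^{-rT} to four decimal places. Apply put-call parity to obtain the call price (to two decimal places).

e^(−rT) = e^(−0.027·0.5) = 0.9866
Put-call parity: C − P = S − K·e^(−rT) = 421 − 423·0.9866 = 421 − 417.3318 = 3.6682
C = P + (C − P) = 39.92 + (3.6682) = 43.5882

$43.59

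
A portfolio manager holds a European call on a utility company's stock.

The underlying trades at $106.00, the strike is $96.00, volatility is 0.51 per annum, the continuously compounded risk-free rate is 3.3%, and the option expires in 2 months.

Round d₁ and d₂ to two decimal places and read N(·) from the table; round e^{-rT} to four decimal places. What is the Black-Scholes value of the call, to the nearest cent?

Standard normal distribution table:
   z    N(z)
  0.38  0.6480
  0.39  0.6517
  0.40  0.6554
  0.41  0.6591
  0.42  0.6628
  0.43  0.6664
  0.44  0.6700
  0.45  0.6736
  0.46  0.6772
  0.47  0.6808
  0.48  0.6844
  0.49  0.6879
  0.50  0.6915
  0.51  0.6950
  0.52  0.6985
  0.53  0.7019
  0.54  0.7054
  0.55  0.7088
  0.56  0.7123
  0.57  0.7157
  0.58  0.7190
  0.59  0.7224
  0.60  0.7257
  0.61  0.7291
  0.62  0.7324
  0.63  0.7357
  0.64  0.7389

$14.71

σ√T = 0.51 × 0.4082 = 0.2082
ln(S/K) + (r + σ²/2)T = ln(106/96) + (0.033 + 0.51²/2)·0.1667 = 0.0991 + 0.0272 = 0.1263
d₁ = 0.1263 / 0.2082 = 0.6064 which rounds to 0.61
d₂ = d₁ − σ√T = 0.6064 − 0.2082 = 0.3982 which rounds to 0.40
exp(−rT) = exp(−0.033·0.1667) = 0.9945
C = 106·N(0.61) − 96·0.9945·N(0.40) = 106·0.7291 − 96·0.9945·0.6554 = 77.2846 − 62.5723 = 14.7123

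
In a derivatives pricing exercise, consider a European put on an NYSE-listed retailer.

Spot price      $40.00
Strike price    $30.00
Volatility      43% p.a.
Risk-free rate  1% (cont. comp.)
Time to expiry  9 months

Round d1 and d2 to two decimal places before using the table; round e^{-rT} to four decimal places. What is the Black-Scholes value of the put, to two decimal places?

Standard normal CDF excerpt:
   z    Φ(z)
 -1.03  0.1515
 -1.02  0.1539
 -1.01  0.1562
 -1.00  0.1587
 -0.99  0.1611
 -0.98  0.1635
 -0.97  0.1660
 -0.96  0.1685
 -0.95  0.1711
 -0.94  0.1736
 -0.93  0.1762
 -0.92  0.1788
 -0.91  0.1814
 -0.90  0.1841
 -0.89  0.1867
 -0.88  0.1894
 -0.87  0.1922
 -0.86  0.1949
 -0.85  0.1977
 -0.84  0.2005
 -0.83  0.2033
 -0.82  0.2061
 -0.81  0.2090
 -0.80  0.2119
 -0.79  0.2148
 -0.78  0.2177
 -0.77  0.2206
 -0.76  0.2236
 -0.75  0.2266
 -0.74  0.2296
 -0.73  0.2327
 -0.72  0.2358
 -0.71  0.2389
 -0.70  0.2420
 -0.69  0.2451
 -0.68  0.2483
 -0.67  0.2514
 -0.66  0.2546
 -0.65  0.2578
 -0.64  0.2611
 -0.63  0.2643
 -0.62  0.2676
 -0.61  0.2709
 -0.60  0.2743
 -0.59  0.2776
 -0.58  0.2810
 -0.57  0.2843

T = 0.75;  σ√T = 0.3724
d₁ = [ln(40/30) + (0.01 + ½·0.43²)·0.75] / (σ√T) = (0.2877 + 0.0768) / 0.3724 = 0.9789 ≈ 0.98
d₂ = 0.9789 − 0.3724 = 0.6065 ≈ 0.61
exp(−rT) = exp(−0.01·0.75) = 0.9925
P = 30·0.9925·N(-0.61) − 40·N(-0.98) = 30·0.9925·0.2709 − 40·0.1635 = 8.0660 − 6.5400 = 1.5260

$1.53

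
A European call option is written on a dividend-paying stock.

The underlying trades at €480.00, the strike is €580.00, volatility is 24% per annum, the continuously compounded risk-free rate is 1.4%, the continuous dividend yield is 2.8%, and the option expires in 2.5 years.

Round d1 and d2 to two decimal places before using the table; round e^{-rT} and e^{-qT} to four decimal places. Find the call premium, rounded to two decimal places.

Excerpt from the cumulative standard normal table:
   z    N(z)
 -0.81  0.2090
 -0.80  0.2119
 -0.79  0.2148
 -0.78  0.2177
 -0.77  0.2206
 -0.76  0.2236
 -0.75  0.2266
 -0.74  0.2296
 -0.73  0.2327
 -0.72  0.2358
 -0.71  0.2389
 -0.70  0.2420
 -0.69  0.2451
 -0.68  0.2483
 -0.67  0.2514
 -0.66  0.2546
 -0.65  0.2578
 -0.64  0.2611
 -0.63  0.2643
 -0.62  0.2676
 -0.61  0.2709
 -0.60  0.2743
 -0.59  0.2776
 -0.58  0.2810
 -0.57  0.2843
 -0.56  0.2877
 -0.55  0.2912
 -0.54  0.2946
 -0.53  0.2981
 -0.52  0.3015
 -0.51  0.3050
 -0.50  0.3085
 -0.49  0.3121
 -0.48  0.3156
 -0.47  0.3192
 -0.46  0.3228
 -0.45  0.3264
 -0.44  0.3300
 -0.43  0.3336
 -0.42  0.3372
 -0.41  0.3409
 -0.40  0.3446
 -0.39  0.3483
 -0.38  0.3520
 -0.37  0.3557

σ√T = 0.24·√2.5 = 0.3795
d₁ = [ln(480/580) + (0.014 − 0.028 + 0.24²/2)·2.5] / 0.3795 = [-0.1892 + 0.0370] / 0.3795 = -0.4012 → -0.40
d₂ = d₁ − σ√T = -0.4012 − 0.3795 = -0.7807 → -0.78
e^(−qT) = e^(−0.028·2.5) = 0.9324;  e^(−rT) = e^(−0.014·2.5) = 0.9656
C = 480·0.9324·N(-0.40) − 580·0.9656·N(-0.78) = 480·0.9324·0.3446 − 580·0.9656·0.2177 = 154.2264 − 121.9224 = 32.3040

€32.30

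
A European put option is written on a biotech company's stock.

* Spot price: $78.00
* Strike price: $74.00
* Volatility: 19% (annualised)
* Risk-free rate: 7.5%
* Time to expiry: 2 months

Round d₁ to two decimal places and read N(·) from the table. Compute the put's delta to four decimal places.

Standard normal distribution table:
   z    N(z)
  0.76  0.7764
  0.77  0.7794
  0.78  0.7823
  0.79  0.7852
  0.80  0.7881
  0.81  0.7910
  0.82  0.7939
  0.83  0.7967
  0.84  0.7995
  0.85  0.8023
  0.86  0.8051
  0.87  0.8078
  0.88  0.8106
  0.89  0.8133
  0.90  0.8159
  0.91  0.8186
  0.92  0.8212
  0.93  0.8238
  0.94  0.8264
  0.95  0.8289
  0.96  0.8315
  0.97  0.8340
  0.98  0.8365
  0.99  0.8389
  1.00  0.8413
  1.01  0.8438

-0.1894

σ√T = 0.19·√0.1667 = 0.0776
ln(S/K) + (r + σ²/2)T = ln(78/74) + (0.075 + 0.19²/2)·0.1667 = 0.0526 + 0.0155 = 0.0682
d₁ = 0.0682 / 0.0776 = 0.8786 ⇒ 0.88
N(d₁) = N(0.88) = 0.8106
Δ_put = N(d₁) − 1 = 0.8106 − 1 = -0.1894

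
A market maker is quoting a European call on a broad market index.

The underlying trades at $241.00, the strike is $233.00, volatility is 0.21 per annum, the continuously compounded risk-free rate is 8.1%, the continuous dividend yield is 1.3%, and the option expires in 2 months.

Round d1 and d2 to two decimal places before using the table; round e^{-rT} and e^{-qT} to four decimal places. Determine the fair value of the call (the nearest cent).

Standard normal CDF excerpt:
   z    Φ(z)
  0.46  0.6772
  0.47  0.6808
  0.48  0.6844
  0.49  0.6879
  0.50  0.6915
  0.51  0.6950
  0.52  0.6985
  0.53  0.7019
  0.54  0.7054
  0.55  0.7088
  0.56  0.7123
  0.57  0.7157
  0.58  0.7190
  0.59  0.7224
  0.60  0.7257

σ√T = 0.21 × 0.4082 = 0.0857
d₁ = [ln(241/233) + (0.081 − 0.013 + ½·0.21²)·0.1667] / (σ√T) = (0.0338 + 0.0150) / 0.0857 = 0.5688 which rounds to 0.57
d₂ = 0.5688 − 0.0857 = 0.4831 which rounds to 0.48
e^(−qT) = e^(−0.013·0.1667) = 0.9978;  e^(−rT) = e^(−0.081·0.1667) = 0.9866
C = 241·0.9978·N(0.57) − 233·0.9866·N(0.48) = 241·0.9978·0.7157 − 233·0.9866·0.6844 = 172.1042 − 157.3284 = 14.7759

$14.78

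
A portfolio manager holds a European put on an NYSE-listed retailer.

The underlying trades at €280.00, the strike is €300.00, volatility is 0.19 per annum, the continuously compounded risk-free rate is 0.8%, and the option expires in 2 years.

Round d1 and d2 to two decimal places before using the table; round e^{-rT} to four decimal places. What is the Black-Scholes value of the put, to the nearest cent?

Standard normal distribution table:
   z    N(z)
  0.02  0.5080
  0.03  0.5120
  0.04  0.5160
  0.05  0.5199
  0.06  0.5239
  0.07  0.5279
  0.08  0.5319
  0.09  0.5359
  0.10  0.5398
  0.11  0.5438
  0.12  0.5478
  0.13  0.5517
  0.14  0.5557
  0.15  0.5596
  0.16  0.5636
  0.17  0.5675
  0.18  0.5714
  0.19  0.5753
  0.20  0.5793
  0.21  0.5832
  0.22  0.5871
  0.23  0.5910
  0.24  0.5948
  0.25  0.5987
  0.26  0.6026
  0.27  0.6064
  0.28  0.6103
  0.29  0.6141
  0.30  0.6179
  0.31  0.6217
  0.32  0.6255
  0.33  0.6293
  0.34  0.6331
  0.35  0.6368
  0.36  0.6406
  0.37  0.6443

€39.10

σ√T = 0.19·√2 = 0.2687
d₁ = [ln(280/300) + (0.008 + 0.19²/2)·2] / 0.2687 = [-0.0690 + 0.0521] / 0.2687 = -0.0629 ≈ -0.06
d₂ = d₁ − σ√T = -0.0629 − 0.2687 = -0.3316 ≈ -0.33
exp(−rT) = exp(−0.008·2) = 0.9841
N(−d₂) = N(0.33) = 0.6293;  N(−d₁) = N(0.06) = 0.5239
P = 300·0.9841·0.6293 − 280·0.5239 = 185.7882 − 146.6920 = 39.0962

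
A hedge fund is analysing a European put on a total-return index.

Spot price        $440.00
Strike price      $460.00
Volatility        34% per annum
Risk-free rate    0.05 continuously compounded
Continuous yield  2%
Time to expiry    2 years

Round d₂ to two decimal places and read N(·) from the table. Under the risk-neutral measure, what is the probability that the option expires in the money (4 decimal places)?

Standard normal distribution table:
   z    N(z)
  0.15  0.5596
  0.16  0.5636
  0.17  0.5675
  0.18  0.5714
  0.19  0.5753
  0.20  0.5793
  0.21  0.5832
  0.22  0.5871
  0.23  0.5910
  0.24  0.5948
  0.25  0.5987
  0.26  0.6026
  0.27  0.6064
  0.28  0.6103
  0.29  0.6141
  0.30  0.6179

0.5832

σ√T = 0.34·√2 = 0.4808
d₁ = [ln(440/460) + (0.05 − 0.02 + ½·0.34²)·2] / (σ√T) = (-0.0445 + 0.1756) / 0.4808 = 0.2728 ≈ 0.27
d₂ = 0.2728 − 0.4808 = -0.2081 ≈ -0.21
Risk-neutral Pr[S_T < K] = N(−d₂) = N(0.21) = 0.5832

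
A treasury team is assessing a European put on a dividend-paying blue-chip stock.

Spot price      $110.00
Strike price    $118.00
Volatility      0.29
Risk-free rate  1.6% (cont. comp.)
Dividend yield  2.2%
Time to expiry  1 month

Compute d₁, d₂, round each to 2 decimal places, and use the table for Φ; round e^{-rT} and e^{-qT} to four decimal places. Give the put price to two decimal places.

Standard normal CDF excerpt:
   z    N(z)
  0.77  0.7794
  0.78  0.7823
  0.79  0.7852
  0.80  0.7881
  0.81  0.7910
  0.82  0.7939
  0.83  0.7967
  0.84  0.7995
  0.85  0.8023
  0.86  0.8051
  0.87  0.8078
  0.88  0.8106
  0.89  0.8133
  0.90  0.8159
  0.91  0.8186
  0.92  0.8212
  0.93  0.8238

$9.31

σ√T = 0.29·√0.08333 = 0.0837
d₁ = [ln(110/118) + (0.016 − 0.022 + 0.29²/2)·0.08333] / 0.0837 = [-0.0702 + 0.0030] / 0.0837 = -0.8027 ≈ -0.80
d₂ = d₁ − σ√T = -0.8027 − 0.0837 = -0.8864 ≈ -0.89
e^(−qT) = e^(−0.022·0.08333) = 0.9982;  e^(−rT) = e^(−0.016·0.08333) = 0.9987
N(−d₂) = N(0.89) = 0.8133;  N(−d₁) = N(0.80) = 0.7881
P = 118·0.9987·0.8133 − 110·0.9982·0.7881 = 95.8446 − 86.5350 = 9.3097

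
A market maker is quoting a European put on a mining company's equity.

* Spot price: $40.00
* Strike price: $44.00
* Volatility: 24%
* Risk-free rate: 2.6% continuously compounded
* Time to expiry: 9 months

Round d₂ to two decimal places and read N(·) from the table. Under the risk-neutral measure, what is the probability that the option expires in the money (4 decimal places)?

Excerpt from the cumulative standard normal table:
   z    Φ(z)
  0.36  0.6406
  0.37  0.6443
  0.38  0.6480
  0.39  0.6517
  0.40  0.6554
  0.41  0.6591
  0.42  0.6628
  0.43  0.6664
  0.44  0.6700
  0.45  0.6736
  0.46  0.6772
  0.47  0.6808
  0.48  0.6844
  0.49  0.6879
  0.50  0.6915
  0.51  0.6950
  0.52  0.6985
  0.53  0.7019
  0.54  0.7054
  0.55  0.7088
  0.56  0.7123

0.6808

σ√T = 0.24·√0.75 = 0.2078
ln(S/K) + (r + σ²/2)T = ln(40/44) + (0.026 + 0.24²/2)·0.75 = -0.0953 + 0.0411 = -0.0542
d₁ = -0.0542 / 0.2078 = -0.2608 ≈ -0.26
d₂ = d₁ − σ√T = -0.2608 − 0.2078 = -0.4687 ≈ -0.47
Risk-neutral Pr[S_T < K] = N(−d₂) = N(0.47) = 0.6808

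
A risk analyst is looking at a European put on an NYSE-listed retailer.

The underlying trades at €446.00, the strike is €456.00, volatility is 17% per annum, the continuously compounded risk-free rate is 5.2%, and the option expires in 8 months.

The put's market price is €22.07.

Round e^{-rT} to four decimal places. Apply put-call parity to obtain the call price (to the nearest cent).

€27.62

exp(−rT) = exp(−0.052·0.6667) = 0.9659
Put-call parity: C − P = S − K·e^(−rT) = 446 − 456·0.9659 = 446 − 440.4504 = 5.5496
C = P + (C − P) = 22.07 + (5.5496) = 27.6196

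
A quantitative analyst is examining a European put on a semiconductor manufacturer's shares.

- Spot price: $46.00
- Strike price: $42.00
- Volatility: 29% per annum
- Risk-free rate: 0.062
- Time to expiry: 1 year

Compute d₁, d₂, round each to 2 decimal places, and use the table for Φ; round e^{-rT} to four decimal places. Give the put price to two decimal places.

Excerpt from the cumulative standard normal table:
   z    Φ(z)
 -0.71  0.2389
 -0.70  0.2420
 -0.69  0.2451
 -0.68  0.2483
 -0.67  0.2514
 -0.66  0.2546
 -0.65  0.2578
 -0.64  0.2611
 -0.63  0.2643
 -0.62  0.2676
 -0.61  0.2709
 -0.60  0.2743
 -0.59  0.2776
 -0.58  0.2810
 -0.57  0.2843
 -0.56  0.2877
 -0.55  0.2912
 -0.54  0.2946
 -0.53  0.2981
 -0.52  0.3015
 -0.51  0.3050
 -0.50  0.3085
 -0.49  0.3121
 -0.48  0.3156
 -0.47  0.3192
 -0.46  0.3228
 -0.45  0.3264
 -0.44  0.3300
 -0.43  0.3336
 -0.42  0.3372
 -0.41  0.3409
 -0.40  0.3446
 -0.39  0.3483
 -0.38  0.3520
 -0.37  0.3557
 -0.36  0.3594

T = 1;  σ√T = 0.2900
d₁ = [ln(46/42) + (0.062 + ½·0.29²)·1] / (σ√T) = (0.0910 + 0.1041) / 0.2900 = 0.6725 → 0.67
d₂ = 0.6725 − 0.2900 = 0.3825 → 0.38
e^(−rT) = e^(−0.062·1) = 0.9399
P = 42·0.9399·N(-0.38) − 46·N(-0.67) = 42·0.9399·0.3520 − 46·0.2514 = 13.8955 − 11.5644 = 2.3311

$2.33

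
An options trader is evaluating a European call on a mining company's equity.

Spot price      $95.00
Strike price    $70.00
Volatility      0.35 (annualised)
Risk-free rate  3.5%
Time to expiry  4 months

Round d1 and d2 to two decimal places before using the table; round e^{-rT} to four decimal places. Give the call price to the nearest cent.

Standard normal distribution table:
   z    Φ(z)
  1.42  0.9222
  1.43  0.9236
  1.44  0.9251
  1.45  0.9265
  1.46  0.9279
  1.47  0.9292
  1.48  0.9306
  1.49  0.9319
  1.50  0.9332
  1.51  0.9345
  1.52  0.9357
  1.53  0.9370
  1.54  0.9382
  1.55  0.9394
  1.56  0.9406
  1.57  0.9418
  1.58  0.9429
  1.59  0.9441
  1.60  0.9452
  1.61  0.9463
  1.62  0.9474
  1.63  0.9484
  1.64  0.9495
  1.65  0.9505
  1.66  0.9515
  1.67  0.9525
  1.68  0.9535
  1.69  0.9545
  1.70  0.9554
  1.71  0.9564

σ√T = 0.35 × 0.5774 = 0.2021
d₁ = [ln(95/70) + (0.035 + 0.35²/2)·0.3333] / 0.2021 = [0.3054 + 0.0321] / 0.2021 = 1.6700 ⇒ 1.67
d₂ = d₁ − σ√T = 1.6700 − 0.2021 = 1.4679 ⇒ 1.47
exp(−rT) = exp(−0.035·0.3333) = 0.9884
N(d₁) = N(1.67) = 0.9525;  N(d₂) = N(1.47) = 0.9292
C = 95·0.9525 − 70·0.9884·0.9292 = 90.4875 − 64.2895 = 26.1980

$26.20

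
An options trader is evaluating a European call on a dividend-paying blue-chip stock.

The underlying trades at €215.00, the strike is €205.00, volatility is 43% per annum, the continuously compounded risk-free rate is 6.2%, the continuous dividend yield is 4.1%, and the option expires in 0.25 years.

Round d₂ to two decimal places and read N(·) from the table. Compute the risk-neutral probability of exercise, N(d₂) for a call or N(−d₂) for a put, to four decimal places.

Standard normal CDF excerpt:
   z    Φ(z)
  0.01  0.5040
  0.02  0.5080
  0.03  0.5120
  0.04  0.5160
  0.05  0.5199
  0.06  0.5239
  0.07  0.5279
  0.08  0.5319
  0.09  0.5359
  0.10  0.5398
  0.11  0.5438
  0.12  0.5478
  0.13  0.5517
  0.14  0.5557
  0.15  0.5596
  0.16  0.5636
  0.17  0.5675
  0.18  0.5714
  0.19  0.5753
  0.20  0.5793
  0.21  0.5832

σ√T = 0.43·√0.25 = 0.2150
d₁ = [ln(215/205) + (0.062 − 0.041 + ½·0.43²)·0.25] / (σ√T) = (0.0476 + 0.0284) / 0.2150 = 0.3534 → 0.35
d₂ = 0.3534 − 0.2150 = 0.1384 → 0.14
Risk-neutral Pr[S_T > K] = N(d₂) = N(0.14) = 0.5557

0.5557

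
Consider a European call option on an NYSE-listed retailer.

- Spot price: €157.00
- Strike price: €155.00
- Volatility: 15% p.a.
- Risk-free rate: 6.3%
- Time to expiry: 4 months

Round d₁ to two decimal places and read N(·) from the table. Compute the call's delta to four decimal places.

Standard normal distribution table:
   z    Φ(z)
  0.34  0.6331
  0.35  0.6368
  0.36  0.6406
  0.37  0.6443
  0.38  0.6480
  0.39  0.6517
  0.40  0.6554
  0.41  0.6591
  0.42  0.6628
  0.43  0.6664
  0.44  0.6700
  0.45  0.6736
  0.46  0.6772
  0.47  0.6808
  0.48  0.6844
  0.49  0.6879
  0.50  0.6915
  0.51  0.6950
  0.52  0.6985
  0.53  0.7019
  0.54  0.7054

0.6664

σ√T = 0.15·√0.3333 = 0.0866
d₁ = [ln(157/155) + (0.063 + 0.15²/2)·0.3333] / 0.0866 = [0.0128 + 0.0247] / 0.0866 = 0.4338 ⇒ 0.43
N(d₁) = N(0.43) = 0.6664
Δ_call = N(d₁) = 0.6664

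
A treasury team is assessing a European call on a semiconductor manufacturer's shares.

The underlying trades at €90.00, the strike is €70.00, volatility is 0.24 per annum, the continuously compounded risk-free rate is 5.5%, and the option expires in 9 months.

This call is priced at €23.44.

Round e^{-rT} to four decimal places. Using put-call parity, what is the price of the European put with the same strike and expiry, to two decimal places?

€0.61

e^(−rT) = e^(−0.055·0.75) = 0.9596
Put-call parity: C − P = S − K·e^(−rT) = 90 − 70·0.9596 = 90 − 67.1720 = 22.8280
P = C − (C − P) = 23.44 − (22.8280) = 0.6120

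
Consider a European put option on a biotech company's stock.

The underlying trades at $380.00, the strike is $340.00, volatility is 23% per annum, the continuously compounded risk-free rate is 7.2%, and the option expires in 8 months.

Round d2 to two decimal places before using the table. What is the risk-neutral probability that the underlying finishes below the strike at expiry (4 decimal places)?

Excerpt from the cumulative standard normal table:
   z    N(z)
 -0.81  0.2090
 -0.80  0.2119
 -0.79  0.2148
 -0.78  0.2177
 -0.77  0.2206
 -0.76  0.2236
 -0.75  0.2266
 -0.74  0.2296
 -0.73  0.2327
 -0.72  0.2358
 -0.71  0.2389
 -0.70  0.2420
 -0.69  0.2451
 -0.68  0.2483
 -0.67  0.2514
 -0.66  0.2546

T = 0.6667;  σ√T = 0.1878
d₁ = [ln(380/340) + (0.072 + 0.23²/2)·0.6667] / 0.1878 = [0.1112 + 0.0656] / 0.1878 = 0.9418 ⇒ 0.94
d₂ = d₁ − σ√T = 0.9418 − 0.1878 = 0.7540 ⇒ 0.75
Risk-neutral Pr[S_T < K] = N(−d₂) = N(-0.75) = 0.2266

0.2266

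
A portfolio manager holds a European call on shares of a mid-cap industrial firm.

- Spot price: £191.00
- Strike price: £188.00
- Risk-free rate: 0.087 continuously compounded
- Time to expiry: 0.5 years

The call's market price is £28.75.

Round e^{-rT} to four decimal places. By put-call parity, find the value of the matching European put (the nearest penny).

e^(−rT) = e^(−0.087·0.5) = 0.9574
Put-call parity: C − P = S − K·e^(−rT) = 191 − 188·0.9574 = 191 − 179.9912 = 11.0088
P = C − (C − P) = 28.75 − (11.0088) = 17.7412

£17.74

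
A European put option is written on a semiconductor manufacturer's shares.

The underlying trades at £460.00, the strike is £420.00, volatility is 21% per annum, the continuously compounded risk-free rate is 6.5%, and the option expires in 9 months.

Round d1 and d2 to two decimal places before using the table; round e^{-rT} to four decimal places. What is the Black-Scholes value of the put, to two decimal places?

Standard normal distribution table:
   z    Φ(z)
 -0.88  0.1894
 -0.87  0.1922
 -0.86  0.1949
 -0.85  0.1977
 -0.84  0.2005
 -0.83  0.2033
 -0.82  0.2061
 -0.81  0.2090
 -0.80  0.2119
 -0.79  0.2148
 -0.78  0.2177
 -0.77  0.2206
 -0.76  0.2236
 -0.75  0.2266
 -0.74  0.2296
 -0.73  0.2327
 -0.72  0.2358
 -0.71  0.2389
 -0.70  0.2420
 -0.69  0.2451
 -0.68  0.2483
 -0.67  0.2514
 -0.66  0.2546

£9.67

T = 0.75;  σ√T = 0.1819
ln(S/K) + (r + σ²/2)T = ln(460/420) + (0.065 + 0.21²/2)·0.75 = 0.0910 + 0.0653 = 0.1563
d₁ = 0.1563 / 0.1819 = 0.8592 which rounds to 0.86
d₂ = d₁ − σ√T = 0.8592 − 0.1819 = 0.6773 which rounds to 0.68
e^(−rT) = e^(−0.065·0.75) = 0.9524
N(−d₂) = N(-0.68) = 0.2483;  N(−d₁) = N(-0.86) = 0.1949
P = 420·0.9524·0.2483 − 460·0.1949 = 99.3220 − 89.6540 = 9.6680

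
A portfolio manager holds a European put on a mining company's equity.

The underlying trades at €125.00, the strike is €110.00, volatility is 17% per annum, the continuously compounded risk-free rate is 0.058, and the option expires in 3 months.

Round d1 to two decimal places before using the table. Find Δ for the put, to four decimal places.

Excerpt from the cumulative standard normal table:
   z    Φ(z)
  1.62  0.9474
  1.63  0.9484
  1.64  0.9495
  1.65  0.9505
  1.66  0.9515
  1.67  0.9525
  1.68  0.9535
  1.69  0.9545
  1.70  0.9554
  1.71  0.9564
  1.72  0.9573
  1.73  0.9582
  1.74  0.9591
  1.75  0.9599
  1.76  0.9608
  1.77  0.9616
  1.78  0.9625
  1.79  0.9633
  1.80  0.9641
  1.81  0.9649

T = 0.25;  σ√T = 0.0850
d₁ = [ln(125/110) + (0.058 + 0.17²/2)·0.25] / 0.0850 = [0.1278 + 0.0181] / 0.0850 = 1.7170 ⇒ 1.72
N(d₁) = N(1.72) = 0.9573
Δ_put = N(d₁) − 1 = 0.9573 − 1 = -0.0427

-0.0427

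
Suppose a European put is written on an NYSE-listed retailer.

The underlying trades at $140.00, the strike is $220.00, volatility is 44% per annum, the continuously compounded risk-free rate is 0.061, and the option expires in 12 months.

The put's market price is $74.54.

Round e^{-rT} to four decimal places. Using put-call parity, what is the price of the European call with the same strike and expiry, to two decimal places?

exp(−rT) = exp(−0.061·1) = 0.9408
Put-call parity: C − P = S − K·e^(−rT) = 140 − 220·0.9408 = 140 − 206.9760 = -66.9760
C = P + (C − P) = 74.54 + (-66.9760) = 7.5640

$7.56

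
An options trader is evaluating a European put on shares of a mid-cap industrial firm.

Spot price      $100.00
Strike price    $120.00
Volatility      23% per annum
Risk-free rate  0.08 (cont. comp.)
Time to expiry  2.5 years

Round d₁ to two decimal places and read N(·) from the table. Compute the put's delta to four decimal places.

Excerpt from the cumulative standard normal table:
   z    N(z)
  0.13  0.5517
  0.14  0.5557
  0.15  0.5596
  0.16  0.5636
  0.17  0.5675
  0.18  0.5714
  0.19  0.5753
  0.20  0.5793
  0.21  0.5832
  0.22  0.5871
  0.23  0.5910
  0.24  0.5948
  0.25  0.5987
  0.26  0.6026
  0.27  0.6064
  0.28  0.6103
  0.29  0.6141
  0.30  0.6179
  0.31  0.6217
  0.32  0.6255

-0.4090

σ√T = 0.23·√2.5 = 0.3637
d₁ = [ln(100/120) + (0.08 + ½·0.23²)·2.5] / (σ√T) = (-0.1823 + 0.2661) / 0.3637 = 0.2304 → 0.23
N(d₁) = N(0.23) = 0.5910
Δ_put = N(d₁) − 1 = 0.5910 − 1 = -0.4090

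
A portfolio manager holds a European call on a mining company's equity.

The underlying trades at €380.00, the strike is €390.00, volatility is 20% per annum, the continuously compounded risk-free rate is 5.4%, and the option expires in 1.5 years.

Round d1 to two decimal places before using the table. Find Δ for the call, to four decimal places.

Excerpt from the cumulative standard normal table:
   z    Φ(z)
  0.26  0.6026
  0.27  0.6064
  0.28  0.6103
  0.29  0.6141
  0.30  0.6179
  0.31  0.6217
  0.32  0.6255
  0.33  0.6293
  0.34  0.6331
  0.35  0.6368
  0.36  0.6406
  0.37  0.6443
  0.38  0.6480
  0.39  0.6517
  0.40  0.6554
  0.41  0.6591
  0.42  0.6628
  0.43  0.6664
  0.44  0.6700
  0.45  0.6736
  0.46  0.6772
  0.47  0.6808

T = 1.5;  σ√T = 0.2449
d₁ = [ln(380/390) + (0.054 + ½·0.2²)·1.5] / (σ√T) = (-0.0260 + 0.1110) / 0.2449 = 0.3471 → 0.35
N(d₁) = N(0.35) = 0.6368
Δ_call = N(d₁) = 0.6368

0.6368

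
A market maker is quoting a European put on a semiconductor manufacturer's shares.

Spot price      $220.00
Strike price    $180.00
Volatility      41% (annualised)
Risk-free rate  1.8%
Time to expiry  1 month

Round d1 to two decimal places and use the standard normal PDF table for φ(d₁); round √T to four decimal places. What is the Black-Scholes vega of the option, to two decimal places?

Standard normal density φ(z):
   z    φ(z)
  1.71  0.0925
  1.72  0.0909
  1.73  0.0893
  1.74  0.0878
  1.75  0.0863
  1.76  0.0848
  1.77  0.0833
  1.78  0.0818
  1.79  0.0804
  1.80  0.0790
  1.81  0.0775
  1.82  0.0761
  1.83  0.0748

5.29

T = 0.08333;  σ√T = 0.1184
d₁ = [ln(220/180) + (0.018 + 0.41²/2)·0.08333] / 0.1184 = [0.2007 + 0.0085] / 0.1184 = 1.7673 → 1.77
√T = √0.08333 = 0.2887
φ(d₁) = φ(1.77) = 0.0833
vega = S·φ(d₁)·√T = 220·0.0833·0.2887 = 5.2907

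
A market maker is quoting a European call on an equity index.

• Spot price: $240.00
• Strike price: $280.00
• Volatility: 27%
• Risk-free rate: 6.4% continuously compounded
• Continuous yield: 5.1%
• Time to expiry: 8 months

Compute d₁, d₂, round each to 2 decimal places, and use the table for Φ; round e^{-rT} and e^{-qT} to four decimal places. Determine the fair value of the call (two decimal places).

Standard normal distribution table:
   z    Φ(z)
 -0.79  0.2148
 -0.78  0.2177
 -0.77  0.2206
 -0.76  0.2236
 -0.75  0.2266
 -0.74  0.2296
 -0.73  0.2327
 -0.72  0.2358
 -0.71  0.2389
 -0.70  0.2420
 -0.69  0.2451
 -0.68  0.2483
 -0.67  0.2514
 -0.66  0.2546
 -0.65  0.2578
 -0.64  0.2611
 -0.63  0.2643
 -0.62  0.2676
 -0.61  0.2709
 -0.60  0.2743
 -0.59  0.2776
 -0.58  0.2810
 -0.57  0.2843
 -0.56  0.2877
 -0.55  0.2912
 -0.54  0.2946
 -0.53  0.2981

$8.37

σ√T = 0.27·√0.6667 = 0.2205
d₁ = [ln(240/280) + (0.064 − 0.051 + 0.27²/2)·0.6667] / 0.2205 = [-0.1542 + 0.0330] / 0.2205 = -0.5497 → -0.55
d₂ = d₁ − σ√T = -0.5497 − 0.2205 = -0.7702 → -0.77
exp(−qT) = exp(−0.051·0.6667) = 0.9666;  exp(−rT) = exp(−0.064·0.6667) = 0.9582
N(d₁) = N(-0.55) = 0.2912;  N(d₂) = N(-0.77) = 0.2206
C = 240·0.9666·0.2912 − 280·0.9582·0.2206 = 67.5537 − 59.1861 = 8.3676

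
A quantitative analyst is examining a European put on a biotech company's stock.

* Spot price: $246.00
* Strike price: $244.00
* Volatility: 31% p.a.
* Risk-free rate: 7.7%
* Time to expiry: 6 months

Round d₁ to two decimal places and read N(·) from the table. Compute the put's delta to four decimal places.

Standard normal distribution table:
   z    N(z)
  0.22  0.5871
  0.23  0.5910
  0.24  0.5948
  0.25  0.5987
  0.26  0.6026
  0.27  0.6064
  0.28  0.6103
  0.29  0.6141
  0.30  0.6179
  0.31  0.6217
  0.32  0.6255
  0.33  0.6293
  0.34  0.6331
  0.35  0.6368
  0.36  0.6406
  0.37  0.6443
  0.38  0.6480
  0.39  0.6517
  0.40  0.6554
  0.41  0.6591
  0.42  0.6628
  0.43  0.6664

-0.3745

T = 0.5;  σ√T = 0.2192
d₁ = [ln(246/244) + (0.077 + 0.31²/2)·0.5] / 0.2192 = [0.0082 + 0.0625] / 0.2192 = 0.3225 ≈ 0.32
N(d₁) = N(0.32) = 0.6255
Δ_put = N(d₁) − 1 = 0.6255 − 1 = -0.3745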